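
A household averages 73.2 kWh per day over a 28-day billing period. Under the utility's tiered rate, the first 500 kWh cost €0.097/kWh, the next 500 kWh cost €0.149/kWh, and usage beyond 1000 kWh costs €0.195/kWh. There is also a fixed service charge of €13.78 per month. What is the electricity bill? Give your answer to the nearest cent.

€341.45

Usage = 73.2 kWh/day × 28 days = 2049.6 kWh
First 500 kWh × €0.097 = €48.50
Next 500 kWh × €0.149 = €74.50
Remaining 1049.6 kWh × €0.195 = €204.67
Energy charge = €327.67; + service €13.78 = €341.45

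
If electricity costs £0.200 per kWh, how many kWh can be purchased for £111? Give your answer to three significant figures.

£111 / £0.200 per kWh = 555 kWh

555 kWh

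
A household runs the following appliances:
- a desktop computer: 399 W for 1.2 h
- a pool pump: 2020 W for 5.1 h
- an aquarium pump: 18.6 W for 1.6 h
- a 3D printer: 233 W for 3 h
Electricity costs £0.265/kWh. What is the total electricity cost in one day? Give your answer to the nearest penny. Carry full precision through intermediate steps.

desktop computer: 399 W × 1.2 h = 479 Wh = 0.4788 kWh
pool pump: 2020 W × 5.1 h = 10,302 Wh = 10.3 kWh
aquarium pump: 18.6 W × 1.6 h = 30 Wh = 0.02976 kWh
3D printer: 233 W × 3 h = 699 Wh = 0.699 kWh
Total energy = 0.4788 + 10.3 + 0.02976 + 0.699 = 11.51 kWh
Cost = 11.51 kWh × £0.265 = £3.05

£3.05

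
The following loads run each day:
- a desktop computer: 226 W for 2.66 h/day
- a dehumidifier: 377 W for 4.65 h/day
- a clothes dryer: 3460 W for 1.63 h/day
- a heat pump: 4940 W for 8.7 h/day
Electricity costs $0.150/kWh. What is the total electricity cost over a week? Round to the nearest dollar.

$54

desktop computer: 226 W × 2.66 h × 7 d = 4,208 Wh = 4.208 kWh
dehumidifier: 377 W × 4.65 h × 7 d = 12,271 Wh = 12.27 kWh
clothes dryer: 3460 W × 1.63 h × 7 d = 39,479 Wh = 39.48 kWh
heat pump: 4940 W × 8.7 h × 7 d = 300,846 Wh = 300.8 kWh
Total energy = 4.208 + 12.27 + 39.48 + 300.8 = 356.8 kWh
Cost = 356.8 kWh × $0.150 = $53.52 ≈ $54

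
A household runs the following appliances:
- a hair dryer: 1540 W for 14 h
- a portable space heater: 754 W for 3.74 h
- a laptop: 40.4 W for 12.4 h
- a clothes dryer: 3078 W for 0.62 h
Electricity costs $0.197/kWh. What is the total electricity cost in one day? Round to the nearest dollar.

hair dryer: 1540 W × 14 h = 21,560 Wh = 21.56 kWh
portable space heater: 754 W × 3.74 h = 2,820 Wh = 2.82 kWh
laptop: 40.4 W × 12.4 h = 501 Wh = 0.501 kWh
clothes dryer: 3078 W × 0.62 h = 1,908 Wh = 1.908 kWh
Total energy = 21.56 + 2.82 + 0.501 + 1.908 = 26.79 kWh
Cost = 26.79 kWh × $0.197 = $5.28 ≈ $5

$5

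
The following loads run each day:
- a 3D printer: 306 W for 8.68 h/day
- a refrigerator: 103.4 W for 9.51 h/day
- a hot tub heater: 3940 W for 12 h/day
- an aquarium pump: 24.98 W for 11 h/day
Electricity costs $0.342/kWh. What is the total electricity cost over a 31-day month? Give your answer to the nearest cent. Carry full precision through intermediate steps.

$542.76

3D printer: 306 W × 8.68 h × 31 d = 82,338 Wh = 82.34 kWh
refrigerator: 103.4 W × 9.51 h × 31 d = 30,483 Wh = 30.48 kWh
hot tub heater: 3940 W × 12 h × 31 d = 1,465,680 Wh = 1,466 kWh
aquarium pump: 24.98 W × 11 h × 31 d = 8,518 Wh = 8.518 kWh
Total energy = 82.34 + 30.48 + 1,466 + 8.518 = 1,587 kWh
Cost = 1,587 kWh × $0.342 = $542.76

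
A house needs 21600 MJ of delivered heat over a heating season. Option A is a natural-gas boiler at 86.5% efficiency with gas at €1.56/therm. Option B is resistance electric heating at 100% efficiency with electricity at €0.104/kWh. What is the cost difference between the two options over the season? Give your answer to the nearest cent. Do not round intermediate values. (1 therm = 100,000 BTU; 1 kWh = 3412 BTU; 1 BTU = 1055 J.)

Heat load = 21600 MJ = 21,600,000,000 J / 1055 = 20,473,934 BTU
Gas: input = 20,473,934 / 0.865 = 23,669,287 BTU = 236.7 therm → 236.7 × €1.56 = €369.24
Electric: 20,473,934 BTU / 3412 = 6,001 kWh → × €0.104 = €624.06
Difference = |€369.24 − €624.06| = €254.82

€254.82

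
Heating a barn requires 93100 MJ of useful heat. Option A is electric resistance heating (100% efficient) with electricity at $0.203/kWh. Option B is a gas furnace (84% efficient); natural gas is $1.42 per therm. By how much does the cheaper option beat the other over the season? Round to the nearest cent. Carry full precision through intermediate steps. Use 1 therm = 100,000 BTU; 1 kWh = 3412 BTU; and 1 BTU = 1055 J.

$3758.52

Heat load = 93100 MJ = 93,100,000,000 J / 1055 = 88,246,445 BTU
Gas: input = 88,246,445 / 0.84 = 105,055,292 BTU = 1,051 therm → 1,051 × $1.42 = $1,491.79
Electric: 88,246,445 BTU / 3412 = 25,860 kWh → × $0.203 = $5,250.30
Difference = |$1,491.79 − $5,250.30| = $3,758.52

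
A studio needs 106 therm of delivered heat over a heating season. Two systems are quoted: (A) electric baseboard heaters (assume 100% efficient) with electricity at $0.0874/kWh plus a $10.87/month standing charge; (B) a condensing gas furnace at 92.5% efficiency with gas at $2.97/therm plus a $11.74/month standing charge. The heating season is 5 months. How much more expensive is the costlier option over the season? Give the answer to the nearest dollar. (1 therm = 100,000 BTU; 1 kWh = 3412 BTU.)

$73

Heat load = 106 therm × 100,000 = 10,600,000 BTU
Gas: input = 10,600,000 / 0.925 = 11,459,459 BTU = 114.6 therm → 114.6 × $2.97 = $340.35; + 5 × $11.74 standing = $399.05
Electric: 10,600,000 BTU / 3412 = 3,107 kWh → × $0.0874 = $271.52; + 5 × $10.87 standing = $325.87
Difference = |$399.05 − $325.87| = $73.17 ≈ $73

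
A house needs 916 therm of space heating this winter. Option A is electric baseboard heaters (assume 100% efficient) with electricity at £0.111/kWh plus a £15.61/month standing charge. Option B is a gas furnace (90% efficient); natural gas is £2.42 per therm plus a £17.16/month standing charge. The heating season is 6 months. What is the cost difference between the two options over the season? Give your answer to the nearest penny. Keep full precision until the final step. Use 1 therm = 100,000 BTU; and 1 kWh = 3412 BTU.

£507.63

Heat load = 916 therm × 100,000 = 91,600,000 BTU
Gas: input = 91,600,000 / 0.90 = 101,777,778 BTU = 1,018 therm → 1,018 × £2.42 = £2,463.02; + 6 × £17.16 standing = £2,565.98
Electric: 91,600,000 BTU / 3412 = 26,850 kWh → × £0.111 = £2,979.95; + 6 × £15.61 standing = £3,073.61
Difference = |£2,565.98 − £3,073.61| = £507.63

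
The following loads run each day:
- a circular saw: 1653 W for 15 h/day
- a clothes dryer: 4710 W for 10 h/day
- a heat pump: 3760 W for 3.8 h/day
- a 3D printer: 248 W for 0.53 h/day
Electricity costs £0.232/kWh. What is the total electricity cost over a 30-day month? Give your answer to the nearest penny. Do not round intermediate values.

£600.75

circular saw: 1653 W × 15 h × 30 d = 743,850 Wh = 743.9 kWh
clothes dryer: 4710 W × 10 h × 30 d = 1,413,000 Wh = 1,413 kWh
heat pump: 3760 W × 3.8 h × 30 d = 428,640 Wh = 428.6 kWh
3D printer: 248 W × 0.53 h × 30 d = 3,943 Wh = 3.943 kWh
Total energy = 743.9 + 1,413 + 428.6 + 3.943 = 2,589 kWh
Cost = 2,589 kWh × £0.232 = £600.75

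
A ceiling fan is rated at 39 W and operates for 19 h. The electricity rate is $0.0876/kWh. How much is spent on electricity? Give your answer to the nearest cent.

Energy = 39 W × 19 h = 741 Wh = 0.741 kWh
Cost = 0.741 kWh × $0.0876/kWh = $0.06

$0.06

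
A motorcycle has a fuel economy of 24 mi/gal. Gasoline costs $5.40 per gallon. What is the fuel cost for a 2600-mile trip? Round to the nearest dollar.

$585

Fuel = 2600 mi / 24 mpg = 108.3 gal
Cost = 108.3 gal × $5.40/gal = $585.00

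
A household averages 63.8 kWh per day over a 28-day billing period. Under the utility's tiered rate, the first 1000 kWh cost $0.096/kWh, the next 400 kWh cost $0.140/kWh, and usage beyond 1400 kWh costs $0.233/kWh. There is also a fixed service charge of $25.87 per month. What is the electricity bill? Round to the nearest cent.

Usage = 63.8 kWh/day × 28 days = 1786.4 kWh
First 1000 kWh × $0.096 = $96.00
Next 400 kWh × $0.140 = $56.00
Remaining 386.4 kWh × $0.233 = $90.03
Energy charge = $242.03; + service $25.87 = $267.90

$267.90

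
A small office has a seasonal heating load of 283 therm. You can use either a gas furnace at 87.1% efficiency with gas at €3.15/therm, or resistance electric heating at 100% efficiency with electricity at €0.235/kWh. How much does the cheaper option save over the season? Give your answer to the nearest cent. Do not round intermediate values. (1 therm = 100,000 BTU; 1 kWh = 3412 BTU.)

€925.67

Heat load = 283 therm × 100,000 = 28,300,000 BTU
Gas: input = 28,300,000 / 0.871 = 32,491,389 BTU = 324.9 therm → 324.9 × €3.15 = €1,023.48
Electric: 28,300,000 BTU / 3412 = 8,294 kWh → × €0.235 = €1,949.15
Difference = |€1,023.48 − €1,949.15| = €925.67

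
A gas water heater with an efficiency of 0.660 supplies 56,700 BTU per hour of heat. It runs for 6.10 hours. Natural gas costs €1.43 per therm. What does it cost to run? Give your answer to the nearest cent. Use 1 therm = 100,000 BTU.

€7.49

Heat delivered = 56,700 BTU/h × 6.10 h = 345,870 BTU
Gas input = 345,870 / 0.660 = 524,045 BTU
= 524,045 / 100,000 = 5.24 therm
Cost = 5.24 × €1.43/therm = €7.49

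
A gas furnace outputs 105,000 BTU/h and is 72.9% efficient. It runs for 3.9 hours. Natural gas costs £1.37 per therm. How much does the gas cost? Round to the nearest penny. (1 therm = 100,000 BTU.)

Heat delivered = 105,000 BTU/h × 3.9 h = 409,500 BTU
Gas input = 409,500 / 0.729 = 561,728 BTU
= 561,728 / 100,000 = 5.617 therm
Cost = 5.617 × £1.37/therm = £7.70

£7.70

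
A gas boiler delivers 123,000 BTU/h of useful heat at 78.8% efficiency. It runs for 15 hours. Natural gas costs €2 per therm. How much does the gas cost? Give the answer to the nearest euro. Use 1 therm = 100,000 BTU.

€47

Heat delivered = 123,000 BTU/h × 15 h = 1,845,000 BTU
Gas input = 1,845,000 / 0.788 = 2,341,371 BTU
= 2,341,371 / 100,000 = 23.41 therm
Cost = 23.41 × €2/therm = €46.83 ≈ €47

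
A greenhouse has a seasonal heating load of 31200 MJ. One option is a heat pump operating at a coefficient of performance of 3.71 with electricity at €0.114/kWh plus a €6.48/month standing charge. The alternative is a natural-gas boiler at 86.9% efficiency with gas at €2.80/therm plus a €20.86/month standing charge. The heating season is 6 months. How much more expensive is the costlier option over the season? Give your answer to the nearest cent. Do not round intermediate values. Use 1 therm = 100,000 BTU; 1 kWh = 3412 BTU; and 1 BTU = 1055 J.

€772.83

Heat load = 31200 MJ = 31,200,000,000 J / 1055 = 29,573,460 BTU
Gas: input = 29,573,460 / 0.869 = 34,031,599 BTU = 340.3 therm → 340.3 × €2.80 = €952.88; + 6 × €20.86 standing = €1,078.04
Heat pump: 29,573,460 BTU / 3412 = 8,667 kWh heat; / 3.71 = 2,336 kWh in → × €0.114 = €266.33; + 6 × €6.48 standing = €305.21
Difference = |€1,078.04 − €305.21| = €772.83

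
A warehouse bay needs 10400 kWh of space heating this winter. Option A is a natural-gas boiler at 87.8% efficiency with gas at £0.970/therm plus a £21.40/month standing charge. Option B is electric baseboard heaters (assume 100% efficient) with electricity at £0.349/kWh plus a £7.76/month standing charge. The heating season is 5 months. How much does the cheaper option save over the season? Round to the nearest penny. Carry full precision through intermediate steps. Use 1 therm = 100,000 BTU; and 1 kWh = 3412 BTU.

Heat load = 10400 kWh × 3412 = 35,484,800 BTU
Gas: input = 35,484,800 / 0.878 = 40,415,490 BTU = 404.2 therm → 404.2 × £0.970 = £392.03; + 5 × £21.40 standing = £499.03
Electric: 35,484,800 BTU / 3412 = 10,400 kWh → × £0.349 = £3,629.60; + 5 × £7.76 standing = £3,668.40
Difference = |£499.03 − £3,668.40| = £3,169.37

£3169.37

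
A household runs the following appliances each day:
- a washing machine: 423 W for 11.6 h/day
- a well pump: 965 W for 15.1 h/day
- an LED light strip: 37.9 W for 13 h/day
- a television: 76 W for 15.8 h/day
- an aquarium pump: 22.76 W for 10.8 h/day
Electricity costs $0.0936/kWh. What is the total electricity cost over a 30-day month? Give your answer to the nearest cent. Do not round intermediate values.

washing machine: 423 W × 11.6 h × 30 d = 147,204 Wh = 147.2 kWh
well pump: 965 W × 15.1 h × 30 d = 437,145 Wh = 437.1 kWh
LED light strip: 37.9 W × 13 h × 30 d = 14,781 Wh = 14.78 kWh
television: 76 W × 15.8 h × 30 d = 36,024 Wh = 36.02 kWh
aquarium pump: 22.76 W × 10.8 h × 30 d = 7,374 Wh = 7.374 kWh
Total energy = 147.2 + 437.1 + 14.78 + 36.02 + 7.374 = 642.5 kWh
Cost = 642.5 kWh × $0.0936 = $60.14

$60.14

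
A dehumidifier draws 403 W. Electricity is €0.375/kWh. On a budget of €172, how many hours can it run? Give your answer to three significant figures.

1140 h

Energy budget = €172 / €0.375 per kWh = 458.7 kWh = 458,667 Wh
Runtime = 458,667 Wh / 403 W = 1,138 h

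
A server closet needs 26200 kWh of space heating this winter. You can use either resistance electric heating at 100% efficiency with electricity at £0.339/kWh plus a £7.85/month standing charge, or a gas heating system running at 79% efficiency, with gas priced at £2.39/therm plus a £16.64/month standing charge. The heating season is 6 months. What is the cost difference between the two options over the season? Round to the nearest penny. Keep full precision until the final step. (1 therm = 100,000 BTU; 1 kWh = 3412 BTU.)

Heat load = 26200 kWh × 3412 = 89,394,400 BTU
Gas: input = 89,394,400 / 0.79 = 113,157,468 BTU = 1,132 therm → 1,132 × £2.39 = £2,704.46; + 6 × £16.64 standing = £2,804.30
Electric: 89,394,400 BTU / 3412 = 26,200 kWh → × £0.339 = £8,881.80; + 6 × £7.85 standing = £8,928.90
Difference = |£2,804.30 − £8,928.90| = £6,124.60

£6124.60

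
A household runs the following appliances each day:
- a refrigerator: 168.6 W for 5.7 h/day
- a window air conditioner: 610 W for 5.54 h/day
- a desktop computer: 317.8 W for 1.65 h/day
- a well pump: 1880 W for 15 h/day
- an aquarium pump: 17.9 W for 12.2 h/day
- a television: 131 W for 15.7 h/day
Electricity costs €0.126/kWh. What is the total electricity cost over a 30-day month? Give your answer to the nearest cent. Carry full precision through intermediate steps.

€133.58

refrigerator: 168.6 W × 5.7 h × 30 d = 28,831 Wh = 28.83 kWh
window air conditioner: 610 W × 5.54 h × 30 d = 101,382 Wh = 101.4 kWh
desktop computer: 317.8 W × 1.65 h × 30 d = 15,731 Wh = 15.73 kWh
well pump: 1880 W × 15 h × 30 d = 846,000 Wh = 846 kWh
aquarium pump: 17.9 W × 12.2 h × 30 d = 6,551 Wh = 6.551 kWh
television: 131 W × 15.7 h × 30 d = 61,701 Wh = 61.7 kWh
Total energy = 28.83 + 101.4 + 15.73 + 846 + 6.551 + 61.7 = 1,060 kWh
Cost = 1,060 kWh × €0.126 = €133.58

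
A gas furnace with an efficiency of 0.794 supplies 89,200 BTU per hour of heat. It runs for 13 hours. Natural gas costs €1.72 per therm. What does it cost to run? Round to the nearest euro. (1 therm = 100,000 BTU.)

€25

Heat delivered = 89,200 BTU/h × 13 h = 1,159,600 BTU
Gas input = 1,159,600 / 0.794 = 1,460,453 BTU
= 1,460,453 / 100,000 = 14.6 therm
Cost = 14.6 × €1.72/therm = €25.12 ≈ €25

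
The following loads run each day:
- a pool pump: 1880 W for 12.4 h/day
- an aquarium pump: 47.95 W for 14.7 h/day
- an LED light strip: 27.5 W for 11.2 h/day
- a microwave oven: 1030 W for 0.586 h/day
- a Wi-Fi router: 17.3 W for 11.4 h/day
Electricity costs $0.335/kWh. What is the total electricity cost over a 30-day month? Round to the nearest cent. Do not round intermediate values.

$252.51

pool pump: 1880 W × 12.4 h × 30 d = 699,360 Wh = 699.4 kWh
aquarium pump: 47.95 W × 14.7 h × 30 d = 21,146 Wh = 21.15 kWh
LED light strip: 27.5 W × 11.2 h × 30 d = 9,240 Wh = 9.24 kWh
microwave oven: 1030 W × 0.586 h × 30 d = 18,107 Wh = 18.11 kWh
Wi-Fi router: 17.3 W × 11.4 h × 30 d = 5,917 Wh = 5.917 kWh
Total energy = 699.4 + 21.15 + 9.24 + 18.11 + 5.917 = 753.8 kWh
Cost = 753.8 kWh × $0.335 = $252.51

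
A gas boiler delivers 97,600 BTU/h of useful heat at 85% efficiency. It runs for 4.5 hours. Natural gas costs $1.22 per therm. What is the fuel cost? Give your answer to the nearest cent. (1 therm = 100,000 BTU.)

$6.30

Heat delivered = 97,600 BTU/h × 4.5 h = 439,200 BTU
Gas input = 439,200 / 0.85 = 516,706 BTU
= 516,706 / 100,000 = 5.167 therm
Cost = 5.167 × $1.22/therm = $6.30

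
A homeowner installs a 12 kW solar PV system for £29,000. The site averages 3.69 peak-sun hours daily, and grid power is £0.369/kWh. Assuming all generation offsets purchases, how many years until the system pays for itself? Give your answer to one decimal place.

Daily generation = 12 kW × 3.69 h = 44.28 kWh
Annual generation = 44.28 × 365 = 16162 kWh
Annual savings = 16162 × £0.369 = £5,963.85
Payback = £29,000 / £5,963.85 = 4.86 years

4.9 years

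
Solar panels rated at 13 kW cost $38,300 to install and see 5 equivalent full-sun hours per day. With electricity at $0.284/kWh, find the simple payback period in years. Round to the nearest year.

6 years

Daily generation = 13 kW × 5 h = 65 kWh
Annual generation = 65 × 365 = 23725 kWh
Annual savings = 23725 × $0.284 = $6,737.90
Payback = $38,300 / $6,737.90 = 5.68 years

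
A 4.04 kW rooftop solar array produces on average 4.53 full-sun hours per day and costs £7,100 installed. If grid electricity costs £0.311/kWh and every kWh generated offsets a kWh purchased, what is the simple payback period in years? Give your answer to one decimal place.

Daily generation = 4.04 kW × 4.53 h = 18.3 kWh
Annual generation = 18.3 × 365 = 6679.9 kWh
Annual savings = 6679.9 × £0.311 = £2,077.46
Payback = £7,100 / £2,077.46 = 3.42 years

3.4 years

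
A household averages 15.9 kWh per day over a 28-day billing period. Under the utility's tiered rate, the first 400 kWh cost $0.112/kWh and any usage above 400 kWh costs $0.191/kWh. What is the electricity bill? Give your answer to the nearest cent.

$53.43

Usage = 15.9 kWh/day × 28 days = 445.2 kWh
First 400 kWh × $0.112 = $44.80
Remaining 45.2 kWh × $0.191 = $8.63
Total = $53.43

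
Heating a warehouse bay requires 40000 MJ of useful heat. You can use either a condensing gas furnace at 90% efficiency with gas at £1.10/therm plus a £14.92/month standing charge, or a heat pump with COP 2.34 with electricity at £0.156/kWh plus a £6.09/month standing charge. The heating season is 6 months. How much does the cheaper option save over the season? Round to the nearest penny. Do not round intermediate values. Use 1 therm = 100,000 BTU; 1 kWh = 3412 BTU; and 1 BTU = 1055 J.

£224.43

Heat load = 40000 MJ = 40,000,000,000 J / 1055 = 37,914,692 BTU
Gas: input = 37,914,692 / 0.90 = 42,127,435 BTU = 421.3 therm → 421.3 × £1.10 = £463.40; + 6 × £14.92 standing = £552.92
Heat pump: 37,914,692 BTU / 3412 = 11,110 kWh heat; / 2.34 = 4,749 kWh in → × £0.156 = £740.81; + 6 × £6.09 standing = £777.35
Difference = |£552.92 − £777.35| = £224.43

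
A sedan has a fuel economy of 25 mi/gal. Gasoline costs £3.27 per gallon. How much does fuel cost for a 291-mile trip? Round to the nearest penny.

£38.06

Fuel = 291 mi / 25 mpg = 11.64 gal
Cost = 11.64 gal × £3.27/gal = £38.06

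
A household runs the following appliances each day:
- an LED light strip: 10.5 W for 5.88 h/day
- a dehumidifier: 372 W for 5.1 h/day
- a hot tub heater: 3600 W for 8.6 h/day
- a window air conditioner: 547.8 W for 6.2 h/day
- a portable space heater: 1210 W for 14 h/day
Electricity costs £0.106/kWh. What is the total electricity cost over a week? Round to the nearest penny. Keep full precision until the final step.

LED light strip: 10.5 W × 5.88 h × 7 d = 432 Wh = 0.4322 kWh
dehumidifier: 372 W × 5.1 h × 7 d = 13,280 Wh = 13.28 kWh
hot tub heater: 3600 W × 8.6 h × 7 d = 216,720 Wh = 216.7 kWh
window air conditioner: 547.8 W × 6.2 h × 7 d = 23,775 Wh = 23.77 kWh
portable space heater: 1210 W × 14 h × 7 d = 118,580 Wh = 118.6 kWh
Total energy = 0.4322 + 13.28 + 216.7 + 23.77 + 118.6 = 372.8 kWh
Cost = 372.8 kWh × £0.106 = £39.52

£39.52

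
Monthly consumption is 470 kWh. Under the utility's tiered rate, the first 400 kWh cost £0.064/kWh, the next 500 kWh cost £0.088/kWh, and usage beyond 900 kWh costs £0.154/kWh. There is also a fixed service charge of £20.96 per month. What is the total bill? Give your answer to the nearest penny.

£52.72

First 400 kWh × £0.064 = £25.60
Next 70 kWh × £0.088 = £6.16
Remaining tier: 0 kWh (not reached)
Energy charge = £31.76; + service £20.96 = £52.72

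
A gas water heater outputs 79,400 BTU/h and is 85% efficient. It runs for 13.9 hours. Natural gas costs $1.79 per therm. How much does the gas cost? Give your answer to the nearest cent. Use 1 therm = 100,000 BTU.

Heat delivered = 79,400 BTU/h × 13.9 h = 1,103,660 BTU
Gas input = 1,103,660 / 0.85 = 1,298,424 BTU
= 1,298,424 / 100,000 = 12.98 therm
Cost = 12.98 × $1.79/therm = $23.24

$23.24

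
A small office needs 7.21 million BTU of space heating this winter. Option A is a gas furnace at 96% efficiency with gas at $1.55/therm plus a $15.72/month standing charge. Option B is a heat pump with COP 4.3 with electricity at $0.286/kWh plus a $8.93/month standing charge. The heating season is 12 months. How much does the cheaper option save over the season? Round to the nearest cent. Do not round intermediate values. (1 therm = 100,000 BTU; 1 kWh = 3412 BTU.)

$57.34

Heat load = 7.21 × 10⁶ BTU = 7,210,000 BTU
Gas: input = 7,210,000 / 0.96 = 7,510,417 BTU = 75.1 therm → 75.1 × $1.55 = $116.41; + 12 × $15.72 standing = $305.05
Heat pump: 7,210,000 BTU / 3412 = 2,113 kWh heat; / 4.3 = 491.4 kWh in → × $0.286 = $140.55; + 12 × $8.93 standing = $247.71
Difference = |$305.05 − $247.71| = $57.34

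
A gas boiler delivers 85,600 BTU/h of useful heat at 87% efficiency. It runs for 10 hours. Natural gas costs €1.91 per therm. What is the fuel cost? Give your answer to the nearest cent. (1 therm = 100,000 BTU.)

€18.79

Heat delivered = 85,600 BTU/h × 10 h = 856,000 BTU
Gas input = 856,000 / 0.87 = 983,908 BTU
= 983,908 / 100,000 = 9.839 therm
Cost = 9.839 × €1.91/therm = €18.79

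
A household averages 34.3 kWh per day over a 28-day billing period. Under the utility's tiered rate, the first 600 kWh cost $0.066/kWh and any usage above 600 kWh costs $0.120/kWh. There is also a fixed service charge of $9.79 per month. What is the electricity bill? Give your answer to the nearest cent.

Usage = 34.3 kWh/day × 28 days = 960.4 kWh
First 600 kWh × $0.066 = $39.60
Remaining 360.4 kWh × $0.120 = $43.25
Energy charge = $82.85; + service $9.79 = $92.64

$92.64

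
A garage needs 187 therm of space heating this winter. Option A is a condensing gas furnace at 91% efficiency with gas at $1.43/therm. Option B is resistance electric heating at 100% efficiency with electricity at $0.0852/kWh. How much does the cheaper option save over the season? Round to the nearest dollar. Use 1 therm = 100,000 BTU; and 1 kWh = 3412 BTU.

Heat load = 187 therm × 100,000 = 18,700,000 BTU
Gas: input = 18,700,000 / 0.910 = 20,549,451 BTU = 205.5 therm → 205.5 × $1.43 = $293.86
Electric: 18,700,000 BTU / 3412 = 5,481 kWh → × $0.0852 = $466.95
Difference = |$293.86 − $466.95| = $173.09 ≈ $173

$173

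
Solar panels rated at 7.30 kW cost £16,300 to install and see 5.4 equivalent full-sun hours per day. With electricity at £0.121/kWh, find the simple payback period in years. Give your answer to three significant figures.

9.36 years

Daily generation = 7.30 kW × 5.4 h = 39.42 kWh
Annual generation = 39.42 × 365 = 14388 kWh
Annual savings = 14388 × £0.121 = £1,740.98
Payback = £16,300 / £1,740.98 = 9.36 years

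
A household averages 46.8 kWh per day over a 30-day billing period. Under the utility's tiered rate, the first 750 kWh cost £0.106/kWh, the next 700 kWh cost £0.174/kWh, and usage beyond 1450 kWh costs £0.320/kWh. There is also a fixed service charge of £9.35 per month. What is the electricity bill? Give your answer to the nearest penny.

Usage = 46.8 kWh/day × 30 days = 1404 kWh
First 750 kWh × £0.106 = £79.50
Next 654 kWh × £0.174 = £113.80
Remaining tier: 0 kWh (not reached)
Energy charge = £193.30; + service £9.35 = £202.65

£202.65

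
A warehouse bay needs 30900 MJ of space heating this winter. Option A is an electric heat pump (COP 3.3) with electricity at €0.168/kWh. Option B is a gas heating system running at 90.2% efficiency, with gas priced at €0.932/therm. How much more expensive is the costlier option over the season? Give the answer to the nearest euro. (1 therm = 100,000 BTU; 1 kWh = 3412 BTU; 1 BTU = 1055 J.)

€134

Heat load = 30900 MJ = 30,900,000,000 J / 1055 = 29,289,100 BTU
Gas: input = 29,289,100 / 0.902 = 32,471,286 BTU = 324.7 therm → 324.7 × €0.932 = €302.63
Heat pump: 29,289,100 BTU / 3412 = 8,584 kWh heat; / 3.3 = 2,601 kWh in → × €0.168 = €437.01
Difference = |€302.63 − €437.01| = €134.38 ≈ €134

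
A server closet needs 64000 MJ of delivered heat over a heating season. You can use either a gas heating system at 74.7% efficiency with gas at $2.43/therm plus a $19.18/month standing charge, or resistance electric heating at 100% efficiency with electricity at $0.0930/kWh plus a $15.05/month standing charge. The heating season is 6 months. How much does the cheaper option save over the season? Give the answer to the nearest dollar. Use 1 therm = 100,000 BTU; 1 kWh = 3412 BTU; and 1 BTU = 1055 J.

Heat load = 64000 MJ = 64,000,000,000 J / 1055 = 60,663,507 BTU
Gas: input = 60,663,507 / 0.747 = 81,209,514 BTU = 812.1 therm → 812.1 × $2.43 = $1,973.39; + 6 × $19.18 standing = $2,088.47
Electric: 60,663,507 BTU / 3412 = 17,780 kWh → × $0.0930 = $1,653.49; + 6 × $15.05 standing = $1,743.79
Difference = |$2,088.47 − $1,743.79| = $344.68 ≈ $345

$345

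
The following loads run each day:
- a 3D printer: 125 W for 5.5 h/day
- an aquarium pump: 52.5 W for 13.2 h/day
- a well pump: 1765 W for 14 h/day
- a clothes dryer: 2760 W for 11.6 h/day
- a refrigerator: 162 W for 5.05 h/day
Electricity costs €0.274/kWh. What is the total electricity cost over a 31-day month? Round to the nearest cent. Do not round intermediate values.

€500.51

3D printer: 125 W × 5.5 h × 31 d = 21,312 Wh = 21.31 kWh
aquarium pump: 52.5 W × 13.2 h × 31 d = 21,483 Wh = 21.48 kWh
well pump: 1765 W × 14 h × 31 d = 766,010 Wh = 766 kWh
clothes dryer: 2760 W × 11.6 h × 31 d = 992,496 Wh = 992.5 kWh
refrigerator: 162 W × 5.05 h × 31 d = 25,361 Wh = 25.36 kWh
Total energy = 21.31 + 21.48 + 766 + 992.5 + 25.36 = 1,827 kWh
Cost = 1,827 kWh × €0.274 = €500.51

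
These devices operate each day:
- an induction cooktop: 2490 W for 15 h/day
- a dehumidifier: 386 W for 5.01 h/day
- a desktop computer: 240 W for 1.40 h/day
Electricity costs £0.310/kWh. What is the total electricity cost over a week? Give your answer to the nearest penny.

induction cooktop: 2490 W × 15 h × 7 d = 261,450 Wh = 261.4 kWh
dehumidifier: 386 W × 5.01 h × 7 d = 13,537 Wh = 13.54 kWh
desktop computer: 240 W × 1.40 h × 7 d = 2,352 Wh = 2.352 kWh
Total energy = 261.4 + 13.54 + 2.352 = 277.3 kWh
Cost = 277.3 kWh × £0.310 = £85.98

£85.98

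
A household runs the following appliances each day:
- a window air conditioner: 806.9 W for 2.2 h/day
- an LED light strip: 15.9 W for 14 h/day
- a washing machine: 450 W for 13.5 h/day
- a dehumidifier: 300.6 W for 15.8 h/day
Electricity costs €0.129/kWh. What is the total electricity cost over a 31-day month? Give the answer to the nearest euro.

window air conditioner: 806.9 W × 2.2 h × 31 d = 55,031 Wh = 55.03 kWh
LED light strip: 15.9 W × 14 h × 31 d = 6,901 Wh = 6.901 kWh
washing machine: 450 W × 13.5 h × 31 d = 188,325 Wh = 188.3 kWh
dehumidifier: 300.6 W × 15.8 h × 31 d = 147,234 Wh = 147.2 kWh
Total energy = 55.03 + 6.901 + 188.3 + 147.2 = 397.5 kWh
Cost = 397.5 kWh × €0.129 = €51.28 ≈ €51

€51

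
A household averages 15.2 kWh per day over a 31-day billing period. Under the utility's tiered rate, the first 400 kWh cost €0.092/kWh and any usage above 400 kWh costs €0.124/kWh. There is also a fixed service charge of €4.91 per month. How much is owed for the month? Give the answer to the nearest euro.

€51

Usage = 15.2 kWh/day × 31 days = 471.2 kWh
First 400 kWh × €0.092 = €36.80
Remaining 71.2 kWh × €0.124 = €8.83
Energy charge = €45.63; + service €4.91 = €50.54 ≈ €51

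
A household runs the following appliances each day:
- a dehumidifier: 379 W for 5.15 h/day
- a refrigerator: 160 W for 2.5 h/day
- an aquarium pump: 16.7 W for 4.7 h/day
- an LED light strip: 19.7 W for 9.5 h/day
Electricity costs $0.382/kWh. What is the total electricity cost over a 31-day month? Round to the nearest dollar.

$31

dehumidifier: 379 W × 5.15 h × 31 d = 60,507 Wh = 60.51 kWh
refrigerator: 160 W × 2.5 h × 31 d = 12,400 Wh = 12.4 kWh
aquarium pump: 16.7 W × 4.7 h × 31 d = 2,433 Wh = 2.433 kWh
LED light strip: 19.7 W × 9.5 h × 31 d = 5,802 Wh = 5.802 kWh
Total energy = 60.51 + 12.4 + 2.433 + 5.802 = 81.14 kWh
Cost = 81.14 kWh × $0.382 = $31.00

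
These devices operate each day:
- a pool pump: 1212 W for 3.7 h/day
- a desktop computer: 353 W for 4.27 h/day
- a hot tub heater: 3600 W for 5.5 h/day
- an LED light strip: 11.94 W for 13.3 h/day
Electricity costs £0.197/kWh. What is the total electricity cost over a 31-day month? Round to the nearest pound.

£158

pool pump: 1212 W × 3.7 h × 31 d = 139,016 Wh = 139 kWh
desktop computer: 353 W × 4.27 h × 31 d = 46,727 Wh = 46.73 kWh
hot tub heater: 3600 W × 5.5 h × 31 d = 613,800 Wh = 613.8 kWh
LED light strip: 11.94 W × 13.3 h × 31 d = 4,923 Wh = 4.923 kWh
Total energy = 139 + 46.73 + 613.8 + 4.923 = 804.5 kWh
Cost = 804.5 kWh × £0.197 = £158.48 ≈ £158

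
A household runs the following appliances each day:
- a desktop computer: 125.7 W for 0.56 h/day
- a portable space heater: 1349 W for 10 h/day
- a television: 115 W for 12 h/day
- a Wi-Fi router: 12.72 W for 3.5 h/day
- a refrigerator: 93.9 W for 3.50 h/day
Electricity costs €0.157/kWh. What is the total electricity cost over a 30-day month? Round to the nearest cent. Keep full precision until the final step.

€72.13

desktop computer: 125.7 W × 0.56 h × 30 d = 2,112 Wh = 2.112 kWh
portable space heater: 1349 W × 10 h × 30 d = 404,700 Wh = 404.7 kWh
television: 115 W × 12 h × 30 d = 41,400 Wh = 41.4 kWh
Wi-Fi router: 12.72 W × 3.5 h × 30 d = 1,336 Wh = 1.336 kWh
refrigerator: 93.9 W × 3.50 h × 30 d = 9,860 Wh = 9.86 kWh
Total energy = 2.112 + 404.7 + 41.4 + 1.336 + 9.86 = 459.4 kWh
Cost = 459.4 kWh × €0.157 = €72.13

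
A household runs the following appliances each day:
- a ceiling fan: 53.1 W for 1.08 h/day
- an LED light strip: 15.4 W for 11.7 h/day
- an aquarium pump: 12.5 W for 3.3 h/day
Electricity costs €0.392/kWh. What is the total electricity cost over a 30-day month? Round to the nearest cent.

ceiling fan: 53.1 W × 1.08 h × 30 d = 1,720 Wh = 1.72 kWh
LED light strip: 15.4 W × 11.7 h × 30 d = 5,405 Wh = 5.405 kWh
aquarium pump: 12.5 W × 3.3 h × 30 d = 1,238 Wh = 1.238 kWh
Total energy = 1.72 + 5.405 + 1.238 = 8.363 kWh
Cost = 8.363 kWh × €0.392 = €3.28

€3.28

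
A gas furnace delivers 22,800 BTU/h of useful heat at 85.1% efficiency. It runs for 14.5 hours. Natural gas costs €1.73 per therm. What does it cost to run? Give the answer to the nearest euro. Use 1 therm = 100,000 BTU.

€7

Heat delivered = 22,800 BTU/h × 14.5 h = 330,600 BTU
Gas input = 330,600 / 0.851 = 388,484 BTU
= 388,484 / 100,000 = 3.885 therm
Cost = 3.885 × €1.73/therm = €6.72 ≈ €7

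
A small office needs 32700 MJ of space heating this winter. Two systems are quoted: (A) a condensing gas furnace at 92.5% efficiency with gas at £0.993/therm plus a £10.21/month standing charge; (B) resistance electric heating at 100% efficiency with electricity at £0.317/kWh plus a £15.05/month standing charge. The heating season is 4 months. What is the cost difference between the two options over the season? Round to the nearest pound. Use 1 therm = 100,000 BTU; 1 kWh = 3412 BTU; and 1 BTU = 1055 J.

£2566

Heat load = 32700 MJ = 32,700,000,000 J / 1055 = 30,995,261 BTU
Gas: input = 30,995,261 / 0.925 = 33,508,390 BTU = 335.1 therm → 335.1 × £0.993 = £332.74; + 4 × £10.21 standing = £373.58
Electric: 30,995,261 BTU / 3412 = 9,084 kWh → × £0.317 = £2,879.69; + 4 × £15.05 standing = £2,939.89
Difference = |£373.58 − £2,939.89| = £2,566.31 ≈ £2566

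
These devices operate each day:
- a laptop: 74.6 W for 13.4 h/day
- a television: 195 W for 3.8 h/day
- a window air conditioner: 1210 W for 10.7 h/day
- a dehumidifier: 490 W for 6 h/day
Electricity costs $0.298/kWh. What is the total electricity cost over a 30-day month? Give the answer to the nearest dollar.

laptop: 74.6 W × 13.4 h × 30 d = 29,989 Wh = 29.99 kWh
television: 195 W × 3.8 h × 30 d = 22,230 Wh = 22.23 kWh
window air conditioner: 1210 W × 10.7 h × 30 d = 388,410 Wh = 388.4 kWh
dehumidifier: 490 W × 6 h × 30 d = 88,200 Wh = 88.2 kWh
Total energy = 29.99 + 22.23 + 388.4 + 88.2 = 528.8 kWh
Cost = 528.8 kWh × $0.298 = $157.59 ≈ $158

$158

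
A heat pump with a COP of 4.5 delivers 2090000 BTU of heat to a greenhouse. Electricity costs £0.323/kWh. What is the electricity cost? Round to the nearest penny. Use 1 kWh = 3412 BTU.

Heat delivered = 2,090,000 BTU / 3412 = 612.5 kWh
Electrical input = 612.5 kWh / 4.5 = 136.1 kWh
Cost = 136.1 × £0.323/kWh = £43.97

£43.97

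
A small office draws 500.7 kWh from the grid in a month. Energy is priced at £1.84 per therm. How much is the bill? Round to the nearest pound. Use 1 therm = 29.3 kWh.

500.7 kWh × (0.03413 therm/kWh) = 17.09 therm
Cost = 17.09 therm × £1.84/therm = £31.44 ≈ £31

£31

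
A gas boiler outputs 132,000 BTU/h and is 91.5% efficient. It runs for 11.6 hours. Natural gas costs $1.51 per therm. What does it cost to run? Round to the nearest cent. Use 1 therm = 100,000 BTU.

$25.27

Heat delivered = 132,000 BTU/h × 11.6 h = 1,531,200 BTU
Gas input = 1,531,200 / 0.915 = 1,673,443 BTU
= 1,673,443 / 100,000 = 16.73 therm
Cost = 16.73 × $1.51/therm = $25.27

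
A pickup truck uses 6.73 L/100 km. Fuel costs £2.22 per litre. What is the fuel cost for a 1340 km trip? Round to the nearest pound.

Fuel = 6.73 L/100 km × 1340 km / 100 = 90.18 L
Cost = 90.18 L × £2.22/L = £200.20 ≈ £200

£200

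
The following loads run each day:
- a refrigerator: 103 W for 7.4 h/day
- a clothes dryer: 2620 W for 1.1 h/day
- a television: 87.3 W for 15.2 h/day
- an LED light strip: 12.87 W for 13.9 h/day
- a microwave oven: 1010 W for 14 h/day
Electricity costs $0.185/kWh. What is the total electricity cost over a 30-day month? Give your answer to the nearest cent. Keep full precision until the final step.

refrigerator: 103 W × 7.4 h × 30 d = 22,866 Wh = 22.87 kWh
clothes dryer: 2620 W × 1.1 h × 30 d = 86,460 Wh = 86.46 kWh
television: 87.3 W × 15.2 h × 30 d = 39,809 Wh = 39.81 kWh
LED light strip: 12.87 W × 13.9 h × 30 d = 5,367 Wh = 5.367 kWh
microwave oven: 1010 W × 14 h × 30 d = 424,200 Wh = 424.2 kWh
Total energy = 22.87 + 86.46 + 39.81 + 5.367 + 424.2 = 578.7 kWh
Cost = 578.7 kWh × $0.185 = $107.06

$107.06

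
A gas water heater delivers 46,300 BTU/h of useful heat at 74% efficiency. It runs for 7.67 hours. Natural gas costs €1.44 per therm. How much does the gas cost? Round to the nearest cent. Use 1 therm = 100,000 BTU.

Heat delivered = 46,300 BTU/h × 7.67 h = 355,121 BTU
Gas input = 355,121 / 0.74 = 479,893 BTU
= 479,893 / 100,000 = 4.799 therm
Cost = 4.799 × €1.44/therm = €6.91

€6.91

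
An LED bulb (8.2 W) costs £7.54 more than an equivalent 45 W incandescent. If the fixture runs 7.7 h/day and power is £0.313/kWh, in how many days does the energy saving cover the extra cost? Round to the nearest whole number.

85 days

Power saved = 45 − 8.2 = 36.8 W
Daily energy saved = 36.8 W × 7.7 h = 283.4 Wh = 0.28336 kWh
Daily savings = 0.28336 × £0.313 = £0.0887
Payback = £7.54 / £0.0887 per day = 85.01 days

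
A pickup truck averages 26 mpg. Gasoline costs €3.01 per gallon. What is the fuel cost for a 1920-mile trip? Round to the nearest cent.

€222.28

Fuel = 1920 mi / 26 mpg = 73.85 gal
Cost = 73.85 gal × €3.01/gal = €222.28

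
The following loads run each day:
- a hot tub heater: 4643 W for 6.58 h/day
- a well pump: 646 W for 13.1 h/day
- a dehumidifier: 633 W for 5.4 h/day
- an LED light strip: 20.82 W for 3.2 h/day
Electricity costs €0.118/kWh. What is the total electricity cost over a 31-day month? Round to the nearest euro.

€155

hot tub heater: 4643 W × 6.58 h × 31 d = 947,079 Wh = 947.1 kWh
well pump: 646 W × 13.1 h × 31 d = 262,341 Wh = 262.3 kWh
dehumidifier: 633 W × 5.4 h × 31 d = 105,964 Wh = 106 kWh
LED light strip: 20.82 W × 3.2 h × 31 d = 2,065 Wh = 2.065 kWh
Total energy = 947.1 + 262.3 + 106 + 2.065 = 1,317 kWh
Cost = 1,317 kWh × €0.118 = €155.46 ≈ €155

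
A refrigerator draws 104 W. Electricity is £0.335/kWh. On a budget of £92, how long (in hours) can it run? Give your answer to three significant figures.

Energy budget = £92 / £0.335 per kWh = 274.6 kWh = 274,627 Wh
Runtime = 274,627 Wh / 104 W = 2,641 h

2640 h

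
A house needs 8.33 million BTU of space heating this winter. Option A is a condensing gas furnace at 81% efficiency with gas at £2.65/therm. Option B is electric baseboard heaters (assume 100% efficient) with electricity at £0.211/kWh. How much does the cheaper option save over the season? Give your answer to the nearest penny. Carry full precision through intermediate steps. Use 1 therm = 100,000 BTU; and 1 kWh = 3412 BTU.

Heat load = 8.33 × 10⁶ BTU = 8,330,000 BTU
Gas: input = 8,330,000 / 0.81 = 10,283,951 BTU = 102.8 therm → 102.8 × £2.65 = £272.52
Electric: 8,330,000 BTU / 3412 = 2,441 kWh → × £0.211 = £515.13
Difference = |£272.52 − £515.13| = £242.61

£242.61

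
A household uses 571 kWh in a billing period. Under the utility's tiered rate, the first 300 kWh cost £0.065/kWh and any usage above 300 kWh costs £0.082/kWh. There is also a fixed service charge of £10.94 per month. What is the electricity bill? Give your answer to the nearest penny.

£52.66

First 300 kWh × £0.065 = £19.50
Remaining 271 kWh × £0.082 = £22.22
Energy charge = £41.72; + service £10.94 = £52.66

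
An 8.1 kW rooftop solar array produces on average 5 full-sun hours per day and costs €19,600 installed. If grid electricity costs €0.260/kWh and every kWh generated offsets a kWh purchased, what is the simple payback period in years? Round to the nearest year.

Daily generation = 8.1 kW × 5 h = 40.5 kWh
Annual generation = 40.5 × 365 = 14782 kWh
Annual savings = 14782 × €0.260 = €3,843.45
Payback = €19,600 / €3,843.45 = 5.1 years

5 years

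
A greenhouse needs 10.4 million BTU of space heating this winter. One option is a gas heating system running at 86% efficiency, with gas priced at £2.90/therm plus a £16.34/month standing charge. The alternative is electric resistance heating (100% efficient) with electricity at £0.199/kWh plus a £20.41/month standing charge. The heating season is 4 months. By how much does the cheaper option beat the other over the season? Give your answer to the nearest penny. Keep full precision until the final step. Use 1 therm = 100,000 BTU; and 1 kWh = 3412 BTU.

Heat load = 10.4 × 10⁶ BTU = 10,400,000 BTU
Gas: input = 10,400,000 / 0.86 = 12,093,023 BTU = 120.9 therm → 120.9 × £2.90 = £350.70; + 4 × £16.34 standing = £416.06
Electric: 10,400,000 BTU / 3412 = 3,048 kWh → × £0.199 = £606.57; + 4 × £20.41 standing = £688.21
Difference = |£416.06 − £688.21| = £272.15

£272.15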